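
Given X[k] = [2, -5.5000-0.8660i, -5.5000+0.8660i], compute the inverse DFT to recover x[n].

x[n] = (1/3) Σ(k=0 to 2) X[k] · e^(2πikn/3)

Computing each x[n]:
x[0] = -3
x[1] = 3
x[2] = 2

x = [-3, 3, 2]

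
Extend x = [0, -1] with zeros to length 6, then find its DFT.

Original 2-point DFT: [-1, 1]
Zero-padded 6-point DFT provides frequency interpolation.

DFT_6([x, 0, ...]) = [-1, -0.5000+0.8660i, 0.5000+0.8660i, 1, 0.5000-0.8660i, -0.5000-0.8660i]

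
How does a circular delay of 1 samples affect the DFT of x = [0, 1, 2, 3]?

Time shift by 1: X_shifted[k] = ω_4^(1k) · X[k]
Shifted x = [3, 0, 1, 2]

DFT(x[n-1]) = [6, 2+2i, 2, 2-2i]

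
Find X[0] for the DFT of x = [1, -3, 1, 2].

X[0] = Σ(n=0 to 3) x[n] · ω_4^0 = Σ x[n]
= (1) + (-3) + (1) + (2)

X[0] = 1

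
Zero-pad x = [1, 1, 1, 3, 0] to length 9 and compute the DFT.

Original 5-point DFT: [6, -1.9271+0.2245i, 1.4271-2.4899i, 1.4271+2.4899i, -1.9271-0.2245i]
Zero-padded 9-point DFT provides frequency interpolation.

DFT_9([x, 0, ...]) = [6, 0.4397-4.2257i, -1.2660+1.2712i, 3, -0.6736-2.2973i, -0.6736+2.2973i, 3, -1.2660-1.2712i, 0.4397+4.2257i]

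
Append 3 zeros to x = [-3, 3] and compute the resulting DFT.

Original 2-point DFT: [0, -6]
Zero-padded 5-point DFT provides frequency interpolation.

DFT_5([x, 0, ...]) = [0, -2.0729-2.8532i, -5.4271-1.7634i, -5.4271+1.7634i, -2.0729+2.8532i]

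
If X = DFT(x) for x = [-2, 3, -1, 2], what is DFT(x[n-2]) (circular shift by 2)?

Time shift by 2: X_shifted[k] = ω_4^(2k) · X[k]
Shifted x = [-1, 2, -2, 3]

DFT(x[n-2]) = [2, 1+1i, -8, 1-1i]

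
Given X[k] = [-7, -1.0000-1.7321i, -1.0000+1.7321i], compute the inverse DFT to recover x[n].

x[n] = (1/3) Σ(k=0 to 2) X[k] · e^(2πikn/3)

Computing each x[n]:
x[0] = -3
x[1] = -1
x[2] = -3

x = [-3, -1, -3]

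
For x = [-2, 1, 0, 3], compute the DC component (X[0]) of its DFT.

X[0] = Σ(n=0 to 3) x[n] · ω_4^0 = Σ x[n]
= (-2) + (1) + (0) + (3)

X[0] = 2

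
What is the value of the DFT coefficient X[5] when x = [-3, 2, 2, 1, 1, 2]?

X[5] = Σ(n=0 to 5) x[n] · ω_6^(5n) where ω_6 = e^(-2πi/6)
= (-3)·ω_6^0 + (2)·ω_6^5 + (2)·ω_6^10 + (1)·ω_6^15 + (1)·ω_6^20 + (2)·ω_6^25

X[5] = -3.5000+0.8660i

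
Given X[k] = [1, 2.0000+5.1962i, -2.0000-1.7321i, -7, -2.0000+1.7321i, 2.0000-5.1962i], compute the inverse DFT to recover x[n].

x[n] = (1/6) Σ(k=0 to 5) X[k] · e^(2πikn/6)

Computing each x[n]:
x[0] = -1
x[1] = 1
x[2] = -3
x[3] = 0
x[4] = 1
x[5] = 3

x = [-1, 1, -3, 0, 1, 3]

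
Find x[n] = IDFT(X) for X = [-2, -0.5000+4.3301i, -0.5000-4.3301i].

x[n] = (1/3) Σ(k=0 to 2) X[k] · e^(2πikn/3)

Computing each x[n]:
x[0] = -1
x[1] = -3
x[2] = 2

x = [-1, -3, 2]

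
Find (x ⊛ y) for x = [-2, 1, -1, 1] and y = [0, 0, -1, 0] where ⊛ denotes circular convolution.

(x ⊛ y)[n] = Σ(m=0 to 3) x[m] · y[(n-m) mod 4]

Computing each output sample:
(x ⊛ y)[0] = 1
(x ⊛ y)[1] = -1
(x ⊛ y)[2] = 2
(x ⊛ y)[3] = -1

x ⊛ y = [1, -1, 2, -1]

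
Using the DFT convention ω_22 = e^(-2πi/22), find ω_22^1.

ω_22^1 = e^(-2πi·1/22)
= cos(-2π·1/22) + i·sin(-2π·1/22)
= cos(-2π/22) + i·sin(-2π/22)

ω_22^1 = cos(-2π/22) + i·sin(-2π/22) = 0.9595-0.2817i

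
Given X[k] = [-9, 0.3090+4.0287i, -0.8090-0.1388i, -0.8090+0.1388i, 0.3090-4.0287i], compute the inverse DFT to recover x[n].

x[n] = (1/5) Σ(k=0 to 4) X[k] · e^(2πikn/5)

Computing each x[n]:
x[0] = -2
x[1] = -3
x[2] = -3
x[3] = -1
x[4] = 0

x = [-2, -3, -3, -1, 0]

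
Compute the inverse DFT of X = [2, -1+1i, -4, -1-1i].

x[n] = (1/4) Σ(k=0 to 3) X[k] · e^(2πikn/4)

Computing each x[n]:
x[0] = -1
x[1] = 1
x[2] = 0
x[3] = 2

x = [-1, 1, 0, 2]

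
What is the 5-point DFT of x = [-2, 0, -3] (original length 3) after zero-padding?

Original 3-point DFT: [-5, -0.5000-2.5981i, -0.5000+2.5981i]
Zero-padded 5-point DFT provides frequency interpolation.

DFT_5([x, 0, ...]) = [-5, 0.4271+1.7634i, -2.9271-2.8532i, -2.9271+2.8532i, 0.4271-1.7634i]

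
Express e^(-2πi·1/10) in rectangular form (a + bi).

ω_10^1 = e^(-2πi·1/10)
= cos(-2π·1/10) + i·sin(-2π·1/10)
= cos(-2π/10) + i·sin(-2π/10)

ω_10^1 = cos(-2π/10) + i·sin(-2π/10) = 0.8090-0.5878i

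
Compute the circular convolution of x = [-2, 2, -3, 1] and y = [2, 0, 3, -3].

(x ⊛ y)[n] = Σ(m=0 to 3) x[m] · y[(n-m) mod 4]

Computing each output sample:
(x ⊛ y)[0] = -19
(x ⊛ y)[1] = 16
(x ⊛ y)[2] = -15
(x ⊛ y)[3] = 14

x ⊛ y = [-19, 16, -15, 14]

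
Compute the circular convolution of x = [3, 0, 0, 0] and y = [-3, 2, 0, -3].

(x ⊛ y)[n] = Σ(m=0 to 3) x[m] · y[(n-m) mod 4]

Computing each output sample:
(x ⊛ y)[0] = -9
(x ⊛ y)[1] = 6
(x ⊛ y)[2] = 0
(x ⊛ y)[3] = -9

x ⊛ y = [-9, 6, 0, -9]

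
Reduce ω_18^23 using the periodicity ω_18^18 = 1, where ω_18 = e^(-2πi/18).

Since ω_18^18 = 1, powers reduce modulo 18.
23 mod 18 = 5
So ω_18^23 = ω_18^5 = e^(-2πi·5/18)

ω_18^23 = ω_18^5 = -0.1736-0.9848i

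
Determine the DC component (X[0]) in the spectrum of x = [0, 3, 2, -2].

X[0] = Σ(n=0 to 3) x[n] · ω_4^0 = Σ x[n]
= (0) + (3) + (2) + (-2)

X[0] = 3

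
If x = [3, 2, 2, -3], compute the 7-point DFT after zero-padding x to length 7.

Original 4-point DFT: [4, 1-5i, 6, 1+5i]
Zero-padded 7-point DFT provides frequency interpolation.

DFT_7([x, 0, ...]) = [4, 6.5048-2.2119i, -1.1174-3.4276i, 3.1126+3.6207i, 3.1126-3.6207i, -1.1174+3.4276i, 6.5048+2.2119i]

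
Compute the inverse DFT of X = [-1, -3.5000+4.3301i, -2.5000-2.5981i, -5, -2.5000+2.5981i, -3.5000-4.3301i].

x[n] = (1/6) Σ(k=0 to 5) X[k] · e^(2πikn/6)

Computing each x[n]:
x[0] = -3
x[1] = 0
x[2] = -2
x[3] = 1
x[4] = 2
x[5] = 1

x = [-3, 0, -2, 1, 2, 1]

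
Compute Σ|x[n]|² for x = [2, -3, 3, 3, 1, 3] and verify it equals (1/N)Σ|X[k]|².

Time domain:
Σ|x[n]|² = |2|² + |-3|² + |3|² + |3|² + |1|² + |3|² = 41.0000

Frequency domain:
(1/6)Σ|X[k]|² = (1/6)(|9|² + |-3.0000+3.4641i|² + |3.0000+6.9282i|² + |3|² + |3.0000-6.9282i|² + |-3.0000-3.4641i|²) = (1/6)·246.0000 = 41.0000

Both sides agree, confirming Parseval's theorem.

Σ|x[n]|² = (1/N)Σ|X[k]|² = 41.0000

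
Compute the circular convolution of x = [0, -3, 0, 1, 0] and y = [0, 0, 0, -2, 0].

(x ⊛ y)[n] = Σ(m=0 to 4) x[m] · y[(n-m) mod 5]

Computing each output sample:
(x ⊛ y)[0] = 0
(x ⊛ y)[1] = -2
(x ⊛ y)[2] = 0
(x ⊛ y)[3] = 0
(x ⊛ y)[4] = 6

x ⊛ y = [0, -2, 0, 0, 6]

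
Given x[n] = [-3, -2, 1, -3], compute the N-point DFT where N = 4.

X[k] = Σ(n=0 to 3) x[n] · ω_4^(nk)
where ω_4 = e^(-2πi/4)

Computing each X[k]:
X[0] = -7
X[1] = -4-1i
X[2] = 3
X[3] = -4+1i

X = [-7, -4-1i, 3, -4+1i]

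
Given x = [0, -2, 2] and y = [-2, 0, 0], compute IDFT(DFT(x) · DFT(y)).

(x ⊛ y)[n] = Σ(m=0 to 2) x[m] · y[(n-m) mod 3]

Computing each output sample:
(x ⊛ y)[0] = 0
(x ⊛ y)[1] = 4
(x ⊛ y)[2] = -4

x ⊛ y = [0, 4, -4]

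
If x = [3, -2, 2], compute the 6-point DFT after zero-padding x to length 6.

Original 3-point DFT: [3, 3.0000+3.4641i, 3.0000-3.4641i]
Zero-padded 6-point DFT provides frequency interpolation.

DFT_6([x, 0, ...]) = [3, 1, 3.0000+3.4641i, 7, 3.0000-3.4641i, 1]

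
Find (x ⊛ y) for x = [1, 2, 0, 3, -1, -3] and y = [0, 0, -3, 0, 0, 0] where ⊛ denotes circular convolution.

(x ⊛ y)[n] = Σ(m=0 to 5) x[m] · y[(n-m) mod 6]

Computing each output sample:
(x ⊛ y)[0] = 3
(x ⊛ y)[1] = 9
(x ⊛ y)[2] = -3
(x ⊛ y)[3] = -6
(x ⊛ y)[4] = 0
(x ⊛ y)[5] = -9

x ⊛ y = [3, 9, -3, -6, 0, -9]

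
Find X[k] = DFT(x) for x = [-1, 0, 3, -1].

X[k] = Σ(n=0 to 3) x[n] · ω_4^(nk)
where ω_4 = e^(-2πi/4)

Computing each X[k]:
X[0] = 1
X[1] = -4-1i
X[2] = 3
X[3] = -4+1i

X = [1, -4-1i, 3, -4+1i]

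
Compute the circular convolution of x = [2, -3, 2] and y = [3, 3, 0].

(x ⊛ y)[n] = Σ(m=0 to 2) x[m] · y[(n-m) mod 3]

Computing each output sample:
(x ⊛ y)[0] = 12
(x ⊛ y)[1] = -3
(x ⊛ y)[2] = -3

x ⊛ y = [12, -3, -3]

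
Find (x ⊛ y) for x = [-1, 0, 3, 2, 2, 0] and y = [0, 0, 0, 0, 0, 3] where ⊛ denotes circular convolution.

(x ⊛ y)[n] = Σ(m=0 to 5) x[m] · y[(n-m) mod 6]

Computing each output sample:
(x ⊛ y)[0] = 0
(x ⊛ y)[1] = 9
(x ⊛ y)[2] = 6
(x ⊛ y)[3] = 6
(x ⊛ y)[4] = 0
(x ⊛ y)[5] = -3

x ⊛ y = [0, 9, 6, 6, 0, -3]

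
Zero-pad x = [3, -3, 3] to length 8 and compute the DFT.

Original 3-point DFT: [3, 3.0000+5.1962i, 3.0000-5.1962i]
Zero-padded 8-point DFT provides frequency interpolation.

DFT_8([x, 0, ...]) = [3, 0.8787-0.8787i, 3i, 5.1213+5.1213i, 9, 5.1213-5.1213i, -3i, 0.8787+0.8787i]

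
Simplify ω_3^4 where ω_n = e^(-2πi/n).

Since ω_3^3 = 1, powers reduce modulo 3.
4 mod 3 = 1
So ω_3^4 = ω_3^1 = e^(-2πi·1/3)

ω_3^4 = ω_3^1 = -0.5000-0.8660i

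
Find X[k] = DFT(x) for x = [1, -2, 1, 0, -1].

X[k] = Σ(n=0 to 4) x[n] · ω_5^(nk)
where ω_5 = e^(-2πi/5)

Computing each X[k]:
X[0] = -1
X[1] = -0.7361+0.3633i
X[2] = 3.7361+1.5388i
X[3] = 3.7361-1.5388i
X[4] = -0.7361-0.3633i

X = [-1, -0.7361+0.3633i, 3.7361+1.5388i, 3.7361-1.5388i, -0.7361-0.3633i]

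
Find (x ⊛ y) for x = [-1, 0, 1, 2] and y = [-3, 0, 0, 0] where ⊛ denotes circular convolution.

(x ⊛ y)[n] = Σ(m=0 to 3) x[m] · y[(n-m) mod 4]

Computing each output sample:
(x ⊛ y)[0] = 3
(x ⊛ y)[1] = 0
(x ⊛ y)[2] = -3
(x ⊛ y)[3] = -6

x ⊛ y = [3, 0, -3, -6]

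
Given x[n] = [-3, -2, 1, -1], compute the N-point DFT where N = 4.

X[k] = Σ(n=0 to 3) x[n] · ω_4^(nk)
where ω_4 = e^(-2πi/4)

Computing each X[k]:
X[0] = -5
X[1] = -4+1i
X[2] = 1
X[3] = -4-1i

X = [-5, -4+1i, 1, -4-1i]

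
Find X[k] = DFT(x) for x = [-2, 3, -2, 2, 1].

X[k] = Σ(n=0 to 4) x[n] · ω_5^(nk)
where ω_5 = e^(-2πi/5)

Computing each X[k]:
X[0] = 2
X[1] = -0.7639+0.4490i
X[2] = -5.2361-4.9798i
X[3] = -5.2361+4.9798i
X[4] = -0.7639-0.4490i

X = [2, -0.7639+0.4490i, -5.2361-4.9798i, -5.2361+4.9798i, -0.7639-0.4490i]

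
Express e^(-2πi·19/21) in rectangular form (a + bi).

ω_21^19 = e^(-2πi·19/21)
= cos(-2π·19/21) + i·sin(-2π·19/21)
= cos(-38π/21) + i·sin(-38π/21)

ω_21^19 = cos(-38π/21) + i·sin(-38π/21) = 0.8262+0.5633i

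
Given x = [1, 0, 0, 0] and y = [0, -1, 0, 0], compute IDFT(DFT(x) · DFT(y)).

(x ⊛ y)[n] = Σ(m=0 to 3) x[m] · y[(n-m) mod 4]

Computing each output sample:
(x ⊛ y)[0] = 0
(x ⊛ y)[1] = -1
(x ⊛ y)[2] = 0
(x ⊛ y)[3] = 0

x ⊛ y = [0, -1, 0, 0]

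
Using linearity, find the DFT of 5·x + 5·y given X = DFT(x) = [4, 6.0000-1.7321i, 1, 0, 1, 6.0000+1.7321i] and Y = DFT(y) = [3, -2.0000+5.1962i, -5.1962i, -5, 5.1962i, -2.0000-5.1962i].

By linearity: DFT(5x + 5y) = 5·DFT(x) + 5·DFT(y)
= 5·[4, 6.0000-1.7321i, 1, 0, 1, 6.0000+1.7321i] + 5·[3, -2.0000+5.1962i, -5.1962i, -5, 5.1962i, -2.0000-5.1962i]

Computing element-wise:
Z[0] = 5·(4) + 5·(3) = 35
Z[1] = 5·(6.0000-1.7321i) + 5·(-2.0000+5.1962i) = 20.0000+17.3205i
Z[2] = 5·(1) + 5·(-5.1962i) = 5.0000-25.9810i
Z[3] = 5·(0) + 5·(-5) = -25
Z[4] = 5·(1) + 5·(5.1962i) = 5.0000+25.9810i
Z[5] = 5·(6.0000+1.7321i) + 5·(-2.0000-5.1962i) = 20.0000-17.3205i

DFT(5x + 5y) = 5·X + 5·Y = [35, 20.0000+17.3205i, 5.0000-25.9810i, -25, 5.0000+25.9810i, 20.0000-17.3205i]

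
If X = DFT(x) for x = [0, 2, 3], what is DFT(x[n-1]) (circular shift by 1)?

Time shift by 1: X_shifted[k] = ω_3^(1k) · X[k]
Shifted x = [3, 0, 2]

DFT(x[n-1]) = [5, 2.0000+1.7321i, 2.0000-1.7321i]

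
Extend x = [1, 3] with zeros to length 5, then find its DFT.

Original 2-point DFT: [4, -2]
Zero-padded 5-point DFT provides frequency interpolation.

DFT_5([x, 0, ...]) = [4, 1.9271-2.8532i, -1.4271-1.7634i, -1.4271+1.7634i, 1.9271+2.8532i]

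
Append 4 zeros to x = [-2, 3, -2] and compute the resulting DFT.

Original 3-point DFT: [-1, -2.5000-4.3301i, -2.5000+4.3301i]
Zero-padded 7-point DFT provides frequency interpolation.

DFT_7([x, 0, ...]) = [-1, 0.3155-0.3956i, -0.8656-3.7926i, -5.9499-2.8653i, -5.9499+2.8653i, -0.8656+3.7926i, 0.3155+0.3956i]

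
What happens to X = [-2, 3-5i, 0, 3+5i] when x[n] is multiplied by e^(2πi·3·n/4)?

Modulation property: DFT(ω_4^(-3n)·x[n]) = X[(k-3) mod 4], so circularly shift X by 3 positions.

X[k-3] = [3-5i, 0, 3+5i, -2]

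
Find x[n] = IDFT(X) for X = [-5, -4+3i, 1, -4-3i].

x[n] = (1/4) Σ(k=0 to 3) X[k] · e^(2πikn/4)

Computing each x[n]:
x[0] = -3
x[1] = -3
x[2] = 1
x[3] = 0

x = [-3, -3, 1, 0]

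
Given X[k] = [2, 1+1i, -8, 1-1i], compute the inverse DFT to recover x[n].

x[n] = (1/4) Σ(k=0 to 3) X[k] · e^(2πikn/4)

Computing each x[n]:
x[0] = -1
x[1] = 2
x[2] = -2
x[3] = 3

x = [-1, 2, -2, 3]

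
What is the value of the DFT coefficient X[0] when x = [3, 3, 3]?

X[0] = Σ(n=0 to 2) x[n] · ω_3^0 = Σ x[n]
= (3) + (3) + (3)

X[0] = 9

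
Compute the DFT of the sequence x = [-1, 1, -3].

X[k] = Σ(n=0 to 2) x[n] · ω_3^(nk)
where ω_3 = e^(-2πi/3)

Computing each X[k]:
X[0] = -3
X[1] = -3.4641i
X[2] = 3.4641i

X = [-3, -3.4641i, 3.4641i]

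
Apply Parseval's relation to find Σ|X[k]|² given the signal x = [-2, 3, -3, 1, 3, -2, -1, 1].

Parseval: Σ|x[n]|² = (1/N)Σ|X[k]|², so Σ|X[k]|² = N·Σ|x[n]|² = 8·38.0000

Σ|X[k]|² = N·Σ|x[n]|² = 8·38.0000 = 304.0000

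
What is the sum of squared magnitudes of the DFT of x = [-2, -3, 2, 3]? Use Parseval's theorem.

Parseval: Σ|x[n]|² = (1/N)Σ|X[k]|², so Σ|X[k]|² = N·Σ|x[n]|² = 4·26.0000

Σ|X[k]|² = N·Σ|x[n]|² = 4·26.0000 = 104.0000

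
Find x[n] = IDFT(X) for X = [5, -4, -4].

x[n] = (1/3) Σ(k=0 to 2) X[k] · e^(2πikn/3)

Computing each x[n]:
x[0] = -1
x[1] = 3
x[2] = 3

x = [-1, 3, 3]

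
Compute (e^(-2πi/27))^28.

Since ω_27^27 = 1, powers reduce modulo 27.
28 mod 27 = 1
So ω_27^28 = ω_27^1 = e^(-2πi·1/27)

ω_27^28 = ω_27^1 = 0.9730-0.2306i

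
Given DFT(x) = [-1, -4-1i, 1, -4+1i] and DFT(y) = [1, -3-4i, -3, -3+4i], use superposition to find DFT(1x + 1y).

By linearity: DFT(1x + 1y) = 1·DFT(x) + 1·DFT(y)
= 1·[-1, -4-1i, 1, -4+1i] + 1·[1, -3-4i, -3, -3+4i]

Computing element-wise:
Z[0] = 1·(-1) + 1·(1) = 0
Z[1] = 1·(-4-1i) + 1·(-3-4i) = -7-5i
Z[2] = 1·(1) + 1·(-3) = -2
Z[3] = 1·(-4+1i) + 1·(-3+4i) = -7+5i

DFT(1x + 1y) = 1·X + 1·Y = [0, -7-5i, -2, -7+5i]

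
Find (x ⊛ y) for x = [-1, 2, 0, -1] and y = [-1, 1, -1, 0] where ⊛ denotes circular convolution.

(x ⊛ y)[n] = Σ(m=0 to 3) x[m] · y[(n-m) mod 4]

Computing each output sample:
(x ⊛ y)[0] = 0
(x ⊛ y)[1] = -2
(x ⊛ y)[2] = 3
(x ⊛ y)[3] = -1

x ⊛ y = [0, -2, 3, -1]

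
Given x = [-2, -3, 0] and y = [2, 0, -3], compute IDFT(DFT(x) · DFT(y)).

(x ⊛ y)[n] = Σ(m=0 to 2) x[m] · y[(n-m) mod 3]

Computing each output sample:
(x ⊛ y)[0] = 5
(x ⊛ y)[1] = -6
(x ⊛ y)[2] = 6

x ⊛ y = [5, -6, 6]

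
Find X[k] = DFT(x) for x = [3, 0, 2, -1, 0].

X[k] = Σ(n=0 to 4) x[n] · ω_5^(nk)
where ω_5 = e^(-2πi/5)

Computing each X[k]:
X[0] = 4
X[1] = 2.1910-1.7634i
X[2] = 3.3090+2.8532i
X[3] = 3.3090-2.8532i
X[4] = 2.1910+1.7634i

X = [4, 2.1910-1.7634i, 3.3090+2.8532i, 3.3090-2.8532i, 2.1910+1.7634i]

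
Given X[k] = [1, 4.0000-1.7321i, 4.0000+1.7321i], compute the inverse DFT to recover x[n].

x[n] = (1/3) Σ(k=0 to 2) X[k] · e^(2πikn/3)

Computing each x[n]:
x[0] = 3
x[1] = 0
x[2] = -2

x = [3, 0, -2]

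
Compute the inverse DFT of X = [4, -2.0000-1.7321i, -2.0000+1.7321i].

x[n] = (1/3) Σ(k=0 to 2) X[k] · e^(2πikn/3)

Computing each x[n]:
x[0] = 0
x[1] = 3
x[2] = 1

x = [0, 3, 1]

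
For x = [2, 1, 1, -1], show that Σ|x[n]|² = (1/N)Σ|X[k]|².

Time domain:
Σ|x[n]|² = |2|² + |1|² + |1|² + |-1|² = 7.0000

Frequency domain:
(1/4)Σ|X[k]|² = (1/4)(|3|² + |1-2i|² + |3|² + |1+2i|²) = (1/4)·28.0000 = 7.0000

Both sides agree, confirming Parseval's theorem.

Σ|x[n]|² = (1/N)Σ|X[k]|² = 7.0000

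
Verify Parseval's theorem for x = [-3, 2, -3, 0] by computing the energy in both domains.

Time domain:
Σ|x[n]|² = |-3|² + |2|² + |-3|² + |0|² = 22.0000

Frequency domain:
(1/4)Σ|X[k]|² = (1/4)(|-4|² + |-2i|² + |-8|² + |2i|²) = (1/4)·88.0000 = 22.0000

Both sides agree, confirming Parseval's theorem.

Σ|x[n]|² = (1/N)Σ|X[k]|² = 22.0000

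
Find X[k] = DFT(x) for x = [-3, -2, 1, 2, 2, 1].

X[k] = Σ(n=0 to 5) x[n] · ω_6^(nk)
where ω_6 = e^(-2πi/6)

Computing each X[k]:
X[0] = 1
X[1] = -7.0000+3.4641i
X[2] = -2.0000+1.7321i
X[3] = -1
X[4] = -2.0000-1.7321i
X[5] = -7.0000-3.4641i

X = [1, -7.0000+3.4641i, -2.0000+1.7321i, -1, -2.0000-1.7321i, -7.0000-3.4641i]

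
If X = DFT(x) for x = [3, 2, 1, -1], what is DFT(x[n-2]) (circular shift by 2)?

Time shift by 2: X_shifted[k] = ω_4^(2k) · X[k]
Shifted x = [1, -1, 3, 2]

DFT(x[n-2]) = [5, -2+3i, 3, -2-3i]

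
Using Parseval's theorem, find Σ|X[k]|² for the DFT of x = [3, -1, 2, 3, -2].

Parseval: Σ|x[n]|² = (1/N)Σ|X[k]|², so Σ|X[k]|² = N·Σ|x[n]|² = 5·27.0000

Σ|X[k]|² = N·Σ|x[n]|² = 5·27.0000 = 135.0000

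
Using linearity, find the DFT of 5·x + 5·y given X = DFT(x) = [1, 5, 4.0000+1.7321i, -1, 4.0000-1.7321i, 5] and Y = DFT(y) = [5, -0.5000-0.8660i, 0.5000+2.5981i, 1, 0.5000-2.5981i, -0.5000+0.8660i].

By linearity: DFT(5x + 5y) = 5·DFT(x) + 5·DFT(y)
= 5·[1, 5, 4.0000+1.7321i, -1, 4.0000-1.7321i, 5] + 5·[5, -0.5000-0.8660i, 0.5000+2.5981i, 1, 0.5000-2.5981i, -0.5000+0.8660i]

Computing element-wise:
Z[0] = 5·(1) + 5·(5) = 30
Z[1] = 5·(5) + 5·(-0.5000-0.8660i) = 22.5000-4.3300i
Z[2] = 5·(4.0000+1.7321i) + 5·(0.5000+2.5981i) = 22.5000+21.6510i
Z[3] = 5·(-1) + 5·(1) = 0
Z[4] = 5·(4.0000-1.7321i) + 5·(0.5000-2.5981i) = 22.5000-21.6510i
Z[5] = 5·(5) + 5·(-0.5000+0.8660i) = 22.5000+4.3300i

DFT(5x + 5y) = 5·X + 5·Y = [30, 22.5000-4.3300i, 22.5000+21.6510i, 0, 22.5000-21.6510i, 22.5000+4.3300i]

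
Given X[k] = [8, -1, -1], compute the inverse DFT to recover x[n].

x[n] = (1/3) Σ(k=0 to 2) X[k] · e^(2πikn/3)

Computing each x[n]:
x[0] = 2
x[1] = 3
x[2] = 3

x = [2, 3, 3]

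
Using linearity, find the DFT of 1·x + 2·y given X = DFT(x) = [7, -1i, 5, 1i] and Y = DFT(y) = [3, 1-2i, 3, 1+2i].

By linearity: DFT(1x + 2y) = 1·DFT(x) + 2·DFT(y)
= 1·[7, -1i, 5, 1i] + 2·[3, 1-2i, 3, 1+2i]

Computing element-wise:
Z[0] = 1·(7) + 2·(3) = 13
Z[1] = 1·(-1i) + 2·(1-2i) = 2-5i
Z[2] = 1·(5) + 2·(3) = 11
Z[3] = 1·(1i) + 2·(1+2i) = 2+5i

DFT(1x + 2y) = 1·X + 2·Y = [13, 2-5i, 11, 2+5i]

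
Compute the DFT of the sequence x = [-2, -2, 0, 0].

X[k] = Σ(n=0 to 3) x[n] · ω_4^(nk)
where ω_4 = e^(-2πi/4)

Computing each X[k]:
X[0] = -4
X[1] = -2+2i
X[2] = 0
X[3] = -2-2i

X = [-4, -2+2i, 0, -2-2i]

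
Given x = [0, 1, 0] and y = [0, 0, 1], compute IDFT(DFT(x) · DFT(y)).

(x ⊛ y)[n] = Σ(m=0 to 2) x[m] · y[(n-m) mod 3]

Computing each output sample:
(x ⊛ y)[0] = 1
(x ⊛ y)[1] = 0
(x ⊛ y)[2] = 0

x ⊛ y = [1, 0, 0]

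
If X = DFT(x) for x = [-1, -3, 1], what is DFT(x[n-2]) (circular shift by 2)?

Time shift by 2: X_shifted[k] = ω_3^(2k) · X[k]
Shifted x = [-3, 1, -1]

DFT(x[n-2]) = [-3, -3.0000-1.7321i, -3.0000+1.7321i]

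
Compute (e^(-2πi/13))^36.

Since ω_13^13 = 1, powers reduce modulo 13.
36 mod 13 = 10
So ω_13^36 = ω_13^10 = e^(-2πi·10/13)

ω_13^36 = ω_13^10 = 0.1205+0.9927i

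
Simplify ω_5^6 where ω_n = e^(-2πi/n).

Since ω_5^5 = 1, powers reduce modulo 5.
6 mod 5 = 1
So ω_5^6 = ω_5^1 = e^(-2πi·1/5)

ω_5^6 = ω_5^1 = 0.3090-0.9511i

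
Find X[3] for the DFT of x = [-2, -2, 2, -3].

X[3] = Σ(n=0 to 3) x[n] · ω_4^(3n) where ω_4 = e^(-2πi/4)
= (-2)·ω_4^0 + (-2)·ω_4^3 + (2)·ω_4^6 + (-3)·ω_4^9

X[3] = -4+1i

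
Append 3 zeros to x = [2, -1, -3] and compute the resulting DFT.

Original 3-point DFT: [-2, 4.0000-1.7321i, 4.0000+1.7321i]
Zero-padded 6-point DFT provides frequency interpolation.

DFT_6([x, 0, ...]) = [-2, 3.0000+3.4641i, 4.0000-1.7321i, 0, 4.0000+1.7321i, 3.0000-3.4641i]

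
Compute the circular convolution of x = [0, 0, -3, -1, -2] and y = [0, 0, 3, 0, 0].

(x ⊛ y)[n] = Σ(m=0 to 4) x[m] · y[(n-m) mod 5]

Computing each output sample:
(x ⊛ y)[0] = -3
(x ⊛ y)[1] = -6
(x ⊛ y)[2] = 0
(x ⊛ y)[3] = 0
(x ⊛ y)[4] = -9

x ⊛ y = [-3, -6, 0, 0, -9]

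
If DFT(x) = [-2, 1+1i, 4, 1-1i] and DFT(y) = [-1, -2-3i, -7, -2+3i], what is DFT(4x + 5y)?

By linearity: DFT(4x + 5y) = 4·DFT(x) + 5·DFT(y)
= 4·[-2, 1+1i, 4, 1-1i] + 5·[-1, -2-3i, -7, -2+3i]

Computing element-wise:
Z[0] = 4·(-2) + 5·(-1) = -13
Z[1] = 4·(1+1i) + 5·(-2-3i) = -6-11i
Z[2] = 4·(4) + 5·(-7) = -19
Z[3] = 4·(1-1i) + 5·(-2+3i) = -6+11i

DFT(4x + 5y) = 4·X + 5·Y = [-13, -6-11i, -19, -6+11i]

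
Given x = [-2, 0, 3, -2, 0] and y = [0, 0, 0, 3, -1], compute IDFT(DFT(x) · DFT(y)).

(x ⊛ y)[n] = Σ(m=0 to 4) x[m] · y[(n-m) mod 5]

Computing each output sample:
(x ⊛ y)[0] = 9
(x ⊛ y)[1] = -9
(x ⊛ y)[2] = 2
(x ⊛ y)[3] = -6
(x ⊛ y)[4] = 2

x ⊛ y = [9, -9, 2, -6, 2]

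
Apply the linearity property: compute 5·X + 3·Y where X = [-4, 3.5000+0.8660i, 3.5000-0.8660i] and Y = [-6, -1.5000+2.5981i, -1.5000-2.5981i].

By linearity: DFT(5x + 3y) = 5·DFT(x) + 3·DFT(y)
= 5·[-4, 3.5000+0.8660i, 3.5000-0.8660i] + 3·[-6, -1.5000+2.5981i, -1.5000-2.5981i]

Computing element-wise:
Z[0] = 5·(-4) + 3·(-6) = -38
Z[1] = 5·(3.5000+0.8660i) + 3·(-1.5000+2.5981i) = 13.0000+12.1243i
Z[2] = 5·(3.5000-0.8660i) + 3·(-1.5000-2.5981i) = 13.0000-12.1243i

DFT(5x + 3y) = 5·X + 3·Y = [-38, 13.0000+12.1243i, 13.0000-12.1243i]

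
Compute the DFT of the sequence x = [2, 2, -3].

X[k] = Σ(n=0 to 2) x[n] · ω_3^(nk)
where ω_3 = e^(-2πi/3)

Computing each X[k]:
X[0] = 1
X[1] = 2.5000-4.3301i
X[2] = 2.5000+4.3301i

X = [1, 2.5000-4.3301i, 2.5000+4.3301i]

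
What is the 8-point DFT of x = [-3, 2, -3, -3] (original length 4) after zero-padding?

Original 4-point DFT: [-7, -5i, -5, 5i]
Zero-padded 8-point DFT provides frequency interpolation.

DFT_8([x, 0, ...]) = [-7, 0.5355+3.7071i, -5i, -6.5355-2.2929i, -5, -6.5355+2.2929i, 5i, 0.5355-3.7071i]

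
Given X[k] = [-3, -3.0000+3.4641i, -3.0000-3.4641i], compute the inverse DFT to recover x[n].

x[n] = (1/3) Σ(k=0 to 2) X[k] · e^(2πikn/3)

Computing each x[n]:
x[0] = -3
x[1] = -2
x[2] = 2

x = [-3, -2, 2]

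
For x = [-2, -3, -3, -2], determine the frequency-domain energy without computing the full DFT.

Parseval: Σ|x[n]|² = (1/N)Σ|X[k]|², so Σ|X[k]|² = N·Σ|x[n]|² = 4·26.0000

Σ|X[k]|² = N·Σ|x[n]|² = 4·26.0000 = 104.0000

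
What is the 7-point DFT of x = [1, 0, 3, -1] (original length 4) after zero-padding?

Original 4-point DFT: [3, -2-1i, 5, -2+1i]
Zero-padded 7-point DFT provides frequency interpolation.

DFT_7([x, 0, ...]) = [3, 1.2334-2.4909i, -2.3264+0.5198i, 3.0930+3.3204i, 3.0930-3.3204i, -2.3264-0.5198i, 1.2334+2.4909i]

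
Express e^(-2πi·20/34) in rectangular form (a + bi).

ω_34^20 = e^(-2πi·20/34)
= cos(-2π·20/34) + i·sin(-2π·20/34)
= cos(-40π/34) + i·sin(-40π/34)

ω_34^20 = cos(-40π/34) + i·sin(-40π/34) = -0.8502+0.5264i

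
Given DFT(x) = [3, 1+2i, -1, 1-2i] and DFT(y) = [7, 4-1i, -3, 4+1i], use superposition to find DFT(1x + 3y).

By linearity: DFT(1x + 3y) = 1·DFT(x) + 3·DFT(y)
= 1·[3, 1+2i, -1, 1-2i] + 3·[7, 4-1i, -3, 4+1i]

Computing element-wise:
Z[0] = 1·(3) + 3·(7) = 24
Z[1] = 1·(1+2i) + 3·(4-1i) = 13-1i
Z[2] = 1·(-1) + 3·(-3) = -10
Z[3] = 1·(1-2i) + 3·(4+1i) = 13+1i

DFT(1x + 3y) = 1·X + 3·Y = [24, 13-1i, -10, 13+1i]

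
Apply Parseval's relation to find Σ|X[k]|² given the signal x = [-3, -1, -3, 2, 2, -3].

Parseval: Σ|x[n]|² = (1/N)Σ|X[k]|², so Σ|X[k]|² = N·Σ|x[n]|² = 6·36.0000

Σ|X[k]|² = N·Σ|x[n]|² = 6·36.0000 = 216.0000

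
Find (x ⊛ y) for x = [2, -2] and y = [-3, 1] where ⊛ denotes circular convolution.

(x ⊛ y)[n] = Σ(m=0 to 1) x[m] · y[(n-m) mod 2]

Computing each output sample:
(x ⊛ y)[0] = -8
(x ⊛ y)[1] = 8

x ⊛ y = [-8, 8]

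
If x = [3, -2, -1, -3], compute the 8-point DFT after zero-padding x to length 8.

Original 4-point DFT: [-3, 4-1i, 7, 4+1i]
Zero-padded 8-point DFT provides frequency interpolation.

DFT_8([x, 0, ...]) = [-3, 3.7071+4.5355i, 4-1i, 2.2929+2.5355i, 7, 2.2929-2.5355i, 4+1i, 3.7071-4.5355i]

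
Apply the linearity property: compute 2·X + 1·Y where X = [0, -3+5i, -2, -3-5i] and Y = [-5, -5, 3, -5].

By linearity: DFT(2x + 1y) = 2·DFT(x) + 1·DFT(y)
= 2·[0, -3+5i, -2, -3-5i] + 1·[-5, -5, 3, -5]

Computing element-wise:
Z[0] = 2·(0) + 1·(-5) = -5
Z[1] = 2·(-3+5i) + 1·(-5) = -11+10i
Z[2] = 2·(-2) + 1·(3) = -1
Z[3] = 2·(-3-5i) + 1·(-5) = -11-10i

DFT(2x + 1y) = 2·X + 1·Y = [-5, -11+10i, -1, -11-10i]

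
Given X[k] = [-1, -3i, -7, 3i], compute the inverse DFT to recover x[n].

x[n] = (1/4) Σ(k=0 to 3) X[k] · e^(2πikn/4)

Computing each x[n]:
x[0] = -2
x[1] = 3
x[2] = -2
x[3] = 0

x = [-2, 3, -2, 0]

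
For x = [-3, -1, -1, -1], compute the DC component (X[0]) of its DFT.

X[0] = Σ(n=0 to 3) x[n] · ω_4^0 = Σ x[n]
= (-3) + (-1) + (-1) + (-1)

X[0] = -6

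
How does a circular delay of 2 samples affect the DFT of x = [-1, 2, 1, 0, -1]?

Time shift by 2: X_shifted[k] = ω_5^(2k) · X[k]
Shifted x = [0, -1, -1, 2, 1]

DFT(x[n-2]) = [1, -0.8090+3.6655i, 0.3090-1.6776i, 0.3090+1.6776i, -0.8090-3.6655i]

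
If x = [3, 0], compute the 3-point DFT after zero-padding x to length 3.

Original 2-point DFT: [3, 3]
Zero-padded 3-point DFT provides frequency interpolation.

DFT_3([x, 0, ...]) = [3, 3, 3]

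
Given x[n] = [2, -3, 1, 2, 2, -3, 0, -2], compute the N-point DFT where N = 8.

X[k] = Σ(n=0 to 7) x[n] · ω_8^(nk)
where ω_8 = e^(-2πi/8)

Computing each X[k]:
X[0] = -1
X[1] = -2.8284-3.8284i
X[2] = 3+6i
X[3] = 2.8284-1.8284i
X[4] = 11
X[5] = 2.8284+1.8284i
X[6] = 3-6i
X[7] = -2.8284+3.8284i

X = [-1, -2.8284-3.8284i, 3+6i, 2.8284-1.8284i, 11, 2.8284+1.8284i, 3-6i, -2.8284+3.8284i]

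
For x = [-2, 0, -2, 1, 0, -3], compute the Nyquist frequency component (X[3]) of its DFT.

X[3] = Σ(n=0 to 5) x[n] · ω_6^(3n) where ω_6 = e^(-2πi/6)
= (-2)·ω_6^0 + (0)·ω_6^3 + (-2)·ω_6^6 + (1)·ω_6^9 + (0)·ω_6^12 + (-3)·ω_6^15

X[3] = -2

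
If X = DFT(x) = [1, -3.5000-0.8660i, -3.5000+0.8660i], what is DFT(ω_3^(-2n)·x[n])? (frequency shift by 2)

Modulation property: DFT(ω_3^(-2n)·x[n]) = X[(k-2) mod 3], so circularly shift X by 2 positions.

X[k-2] = [-3.5000-0.8660i, -3.5000+0.8660i, 1]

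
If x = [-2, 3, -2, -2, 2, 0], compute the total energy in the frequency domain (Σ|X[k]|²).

Parseval: Σ|x[n]|² = (1/N)Σ|X[k]|², so Σ|X[k]|² = N·Σ|x[n]|² = 6·25.0000

Σ|X[k]|² = N·Σ|x[n]|² = 6·25.0000 = 150.0000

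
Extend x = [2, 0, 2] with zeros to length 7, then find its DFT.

Original 3-point DFT: [4, 1.0000+1.7321i, 1.0000-1.7321i]
Zero-padded 7-point DFT provides frequency interpolation.

DFT_7([x, 0, ...]) = [4, 1.5550-1.9499i, 0.1981+0.8678i, 3.2470+1.5637i, 3.2470-1.5637i, 0.1981-0.8678i, 1.5550+1.9499i]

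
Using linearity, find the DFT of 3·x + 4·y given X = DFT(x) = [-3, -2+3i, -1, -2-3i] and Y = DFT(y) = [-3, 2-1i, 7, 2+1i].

By linearity: DFT(3x + 4y) = 3·DFT(x) + 4·DFT(y)
= 3·[-3, -2+3i, -1, -2-3i] + 4·[-3, 2-1i, 7, 2+1i]

Computing element-wise:
Z[0] = 3·(-3) + 4·(-3) = -21
Z[1] = 3·(-2+3i) + 4·(2-1i) = 2+5i
Z[2] = 3·(-1) + 4·(7) = 25
Z[3] = 3·(-2-3i) + 4·(2+1i) = 2-5i

DFT(3x + 4y) = 3·X + 4·Y = [-21, 2+5i, 25, 2-5i]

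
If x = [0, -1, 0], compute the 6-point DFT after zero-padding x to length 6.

Original 3-point DFT: [-1, 0.5000+0.8660i, 0.5000-0.8660i]
Zero-padded 6-point DFT provides frequency interpolation.

DFT_6([x, 0, ...]) = [-1, -0.5000+0.8660i, 0.5000+0.8660i, 1, 0.5000-0.8660i, -0.5000-0.8660i]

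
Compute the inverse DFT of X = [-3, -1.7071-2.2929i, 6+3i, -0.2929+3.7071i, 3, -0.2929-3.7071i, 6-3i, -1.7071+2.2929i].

x[n] = (1/8) Σ(k=0 to 7) X[k] · e^(2πikn/8)

Computing each x[n]:
x[0] = 1
x[1] = -2
x[2] = 0
x[3] = 0
x[4] = 2
x[5] = -1
x[6] = -3
x[7] = 0

x = [1, -2, 0, 0, 2, -1, -3, 0]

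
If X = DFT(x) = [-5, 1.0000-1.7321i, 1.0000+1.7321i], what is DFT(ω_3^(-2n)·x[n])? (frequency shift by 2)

Modulation property: DFT(ω_3^(-2n)·x[n]) = X[(k-2) mod 3], so circularly shift X by 2 positions.

X[k-2] = [1.0000-1.7321i, 1.0000+1.7321i, -5]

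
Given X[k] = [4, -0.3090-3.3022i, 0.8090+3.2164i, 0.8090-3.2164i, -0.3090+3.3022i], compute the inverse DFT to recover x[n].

x[n] = (1/5) Σ(k=0 to 4) X[k] · e^(2πikn/5)

Computing each x[n]:
x[0] = 1
x[1] = 1
x[2] = 3
x[3] = -1
x[4] = 0

x = [1, 1, 3, -1, 0]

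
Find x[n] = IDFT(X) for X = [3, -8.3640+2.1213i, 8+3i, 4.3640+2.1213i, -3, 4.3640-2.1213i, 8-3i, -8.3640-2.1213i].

x[n] = (1/8) Σ(k=0 to 7) X[k] · e^(2πikn/8)

Computing each x[n]:
x[0] = 1
x[1] = -3
x[2] = -2
x[3] = 3
x[4] = 3
x[5] = 3
x[6] = -2
x[7] = 0

x = [1, -3, -2, 3, 3, 3, -2, 0]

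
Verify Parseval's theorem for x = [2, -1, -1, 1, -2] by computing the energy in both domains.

Time domain:
Σ|x[n]|² = |2|² + |-1|² + |-1|² + |1|² + |-2|² = 11.0000

Frequency domain:
(1/5)Σ|X[k]|² = (1/5)(|-1|² + |1.0729+0.2245i|² + |4.4271-2.4899i|² + |4.4271+2.4899i|² + |1.0729-0.2245i|²) = (1/5)·55.0000 = 11.0000

Both sides agree, confirming Parseval's theorem.

Σ|x[n]|² = (1/N)Σ|X[k]|² = 11.0000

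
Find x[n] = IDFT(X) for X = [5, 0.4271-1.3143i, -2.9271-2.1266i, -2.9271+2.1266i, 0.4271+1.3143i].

x[n] = (1/5) Σ(k=0 to 4) X[k] · e^(2πikn/5)

Computing each x[n]:
x[0] = 0
x[1] = 3
x[2] = 0
x[3] = 1
x[4] = 1

x = [0, 3, 0, 1, 1]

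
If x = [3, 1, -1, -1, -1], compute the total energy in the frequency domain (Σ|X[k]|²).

Parseval: Σ|x[n]|² = (1/N)Σ|X[k]|², so Σ|X[k]|² = N·Σ|x[n]|² = 5·13.0000

Σ|X[k]|² = N·Σ|x[n]|² = 5·13.0000 = 65.0000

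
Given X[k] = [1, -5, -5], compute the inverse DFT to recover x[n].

x[n] = (1/3) Σ(k=0 to 2) X[k] · e^(2πikn/3)

Computing each x[n]:
x[0] = -3
x[1] = 2
x[2] = 2

x = [-3, 2, 2]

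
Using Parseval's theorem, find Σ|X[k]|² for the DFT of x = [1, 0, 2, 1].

Parseval: Σ|x[n]|² = (1/N)Σ|X[k]|², so Σ|X[k]|² = N·Σ|x[n]|² = 4·6.0000

Σ|X[k]|² = N·Σ|x[n]|² = 4·6.0000 = 24.0000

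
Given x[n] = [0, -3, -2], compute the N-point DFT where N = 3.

X[k] = Σ(n=0 to 2) x[n] · ω_3^(nk)
where ω_3 = e^(-2πi/3)

Computing each X[k]:
X[0] = -5
X[1] = 2.5000+0.8660i
X[2] = 2.5000-0.8660i

X = [-5, 2.5000+0.8660i, 2.5000-0.8660i]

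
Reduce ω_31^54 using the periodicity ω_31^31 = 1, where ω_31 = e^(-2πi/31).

Since ω_31^31 = 1, powers reduce modulo 31.
54 mod 31 = 23
So ω_31^54 = ω_31^23 = e^(-2πi·23/31)

ω_31^54 = ω_31^23 = -0.0506+0.9987i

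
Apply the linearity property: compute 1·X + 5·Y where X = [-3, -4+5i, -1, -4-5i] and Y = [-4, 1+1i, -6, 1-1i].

By linearity: DFT(1x + 5y) = 1·DFT(x) + 5·DFT(y)
= 1·[-3, -4+5i, -1, -4-5i] + 5·[-4, 1+1i, -6, 1-1i]

Computing element-wise:
Z[0] = 1·(-3) + 5·(-4) = -23
Z[1] = 1·(-4+5i) + 5·(1+1i) = 1+10i
Z[2] = 1·(-1) + 5·(-6) = -31
Z[3] = 1·(-4-5i) + 5·(1-1i) = 1-10i

DFT(1x + 5y) = 1·X + 5·Y = [-23, 1+10i, -31, 1-10i]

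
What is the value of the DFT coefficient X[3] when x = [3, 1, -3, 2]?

X[3] = Σ(n=0 to 3) x[n] · ω_4^(3n) where ω_4 = e^(-2πi/4)
= (3)·ω_4^0 + (1)·ω_4^3 + (-3)·ω_4^6 + (2)·ω_4^9

X[3] = 6-1i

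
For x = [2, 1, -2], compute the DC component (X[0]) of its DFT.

X[0] = Σ(n=0 to 2) x[n] · ω_3^0 = Σ x[n]
= (2) + (1) + (-2)

X[0] = 1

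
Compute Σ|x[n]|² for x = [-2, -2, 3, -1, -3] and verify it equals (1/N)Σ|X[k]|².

Time domain:
Σ|x[n]|² = |-2|² + |-2|² + |3|² + |-1|² + |-3|² = 27.0000

Frequency domain:
(1/5)Σ|X[k]|² = (1/5)(|-5|² + |-5.1631-3.3022i|² + |2.6631+3.2164i|² + |2.6631-3.2164i|² + |-5.1631+3.3022i|²) = (1/5)·135.0000 = 27.0000

Both sides agree, confirming Parseval's theorem.

Σ|x[n]|² = (1/N)Σ|X[k]|² = 27.0000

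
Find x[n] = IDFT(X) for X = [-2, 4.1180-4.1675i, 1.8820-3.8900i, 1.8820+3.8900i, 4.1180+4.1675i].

x[n] = (1/5) Σ(k=0 to 4) X[k] · e^(2πikn/5)

Computing each x[n]:
x[0] = 2
x[1] = 2
x[2] = -2
x[3] = -1
x[4] = -3

x = [2, 2, -2, -1, -3]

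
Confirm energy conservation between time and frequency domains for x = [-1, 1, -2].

Time domain:
Σ|x[n]|² = |-1|² + |1|² + |-2|² = 6.0000

Frequency domain:
(1/3)Σ|X[k]|² = (1/3)(|-2|² + |-0.5000-2.5981i|² + |-0.5000+2.5981i|²) = (1/3)·18.0000 = 6.0000

Both sides agree, confirming Parseval's theorem.

Σ|x[n]|² = (1/N)Σ|X[k]|² = 6.0000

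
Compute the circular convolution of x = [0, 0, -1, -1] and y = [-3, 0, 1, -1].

(x ⊛ y)[n] = Σ(m=0 to 3) x[m] · y[(n-m) mod 4]

Computing each output sample:
(x ⊛ y)[0] = -1
(x ⊛ y)[1] = 0
(x ⊛ y)[2] = 4
(x ⊛ y)[3] = 3

x ⊛ y = [-1, 0, 4, 3]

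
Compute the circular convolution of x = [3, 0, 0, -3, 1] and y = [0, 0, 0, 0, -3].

(x ⊛ y)[n] = Σ(m=0 to 4) x[m] · y[(n-m) mod 5]

Computing each output sample:
(x ⊛ y)[0] = 0
(x ⊛ y)[1] = 0
(x ⊛ y)[2] = 9
(x ⊛ y)[3] = -3
(x ⊛ y)[4] = -9

x ⊛ y = [0, 0, 9, -3, -9]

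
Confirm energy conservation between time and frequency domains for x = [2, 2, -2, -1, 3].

Time domain:
Σ|x[n]|² = |2|² + |2|² + |-2|² + |-1|² + |3|² = 22.0000

Frequency domain:
(1/5)Σ|X[k]|² = (1/5)(|4|² + |5.9721+1.5388i|² + |-2.9721-0.3633i|² + |-2.9721+0.3633i|² + |5.9721-1.5388i|²) = (1/5)·110.0000 = 22.0000

Both sides agree, confirming Parseval's theorem.

Σ|x[n]|² = (1/N)Σ|X[k]|² = 22.0000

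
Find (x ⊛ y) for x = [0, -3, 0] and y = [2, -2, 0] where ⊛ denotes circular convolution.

(x ⊛ y)[n] = Σ(m=0 to 2) x[m] · y[(n-m) mod 3]

Computing each output sample:
(x ⊛ y)[0] = 0
(x ⊛ y)[1] = -6
(x ⊛ y)[2] = 6

x ⊛ y = [0, -6, 6]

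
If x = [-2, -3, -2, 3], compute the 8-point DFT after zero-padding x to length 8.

Original 4-point DFT: [-4, 6i, -4, -6i]
Zero-padded 8-point DFT provides frequency interpolation.

DFT_8([x, 0, ...]) = [-4, -6.2426+2.0000i, 6i, 2.2426-2.0000i, -4, 2.2426+2.0000i, -6i, -6.2426-2.0000i]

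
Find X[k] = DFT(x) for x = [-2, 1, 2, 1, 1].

X[k] = Σ(n=0 to 4) x[n] · ω_5^(nk)
where ω_5 = e^(-2πi/5)

Computing each X[k]:
X[0] = 3
X[1] = -3.8090-0.5878i
X[2] = -2.6910+0.9511i
X[3] = -2.6910-0.9511i
X[4] = -3.8090+0.5878i

X = [3, -3.8090-0.5878i, -2.6910+0.9511i, -2.6910-0.9511i, -3.8090+0.5878i]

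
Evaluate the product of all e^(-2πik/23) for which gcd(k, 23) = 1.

The primitive 23rd roots of unity are ω_23^k for k coprime to 23: k ∈ {1, 2, 3, 4, 5, 6, 7, 8, 9, 10, 11, 12, 13, 14, 15, 16, 17, 18, 19, 20, 21, 22}
Their product equals the constant term of the cyclotomic polynomial Φ_23(x) up to sign.
For n ≥ 3, the product of all primitive nth roots of unity is 1. (For n=1 it is 1; for n=2 it is -1.)

1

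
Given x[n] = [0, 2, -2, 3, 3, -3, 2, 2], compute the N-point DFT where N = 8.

X[k] = Σ(n=0 to 7) x[n] · ω_8^(nk)
where ω_8 = e^(-2πi/8)

Computing each X[k]:
X[0] = 7
X[1] = -0.1716-0.2426i
X[2] = 3+6i
X[3] = -5.8284-8.2426i
X[4] = -1
X[5] = -5.8284+8.2426i
X[6] = 3-6i
X[7] = -0.1716+0.2426i

X = [7, -0.1716-0.2426i, 3+6i, -5.8284-8.2426i, -1, -5.8284+8.2426i, 3-6i, -0.1716+0.2426i]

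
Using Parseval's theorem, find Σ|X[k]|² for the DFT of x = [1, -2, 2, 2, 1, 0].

Parseval: Σ|x[n]|² = (1/N)Σ|X[k]|², so Σ|X[k]|² = N·Σ|x[n]|² = 6·14.0000

Σ|X[k]|² = N·Σ|x[n]|² = 6·14.0000 = 84.0000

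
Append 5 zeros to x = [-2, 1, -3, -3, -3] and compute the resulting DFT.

Original 5-point DFT: [-10, 2.2361-3.8042i, -2.2361-2.3511i, -2.2361+2.3511i, 2.2361+3.8042i]
Zero-padded 10-point DFT provides frequency interpolation.

DFT_10([x, 0, ...]) = [-10, 1.2361+6.8819i, 2.2361-3.8042i, -3.2361-1.6246i, -2.2361-2.3511i, -6, -2.2361+2.3511i, -3.2361+1.6246i, 2.2361+3.8042i, 1.2361-6.8819i]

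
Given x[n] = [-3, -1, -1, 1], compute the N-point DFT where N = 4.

X[k] = Σ(n=0 to 3) x[n] · ω_4^(nk)
where ω_4 = e^(-2πi/4)

Computing each X[k]:
X[0] = -4
X[1] = -2+2i
X[2] = -4
X[3] = -2-2i

X = [-4, -2+2i, -4, -2-2i]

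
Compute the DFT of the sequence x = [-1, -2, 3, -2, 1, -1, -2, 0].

X[k] = Σ(n=0 to 7) x[n] · ω_8^(nk)
where ω_8 = e^(-2πi/8)

Computing each X[k]:
X[0] = -4
X[1] = -1.2929-2.8787i
X[2] = -1+1i
X[3] = -2.7071+7.1213i
X[4] = 6
X[5] = -2.7071-7.1213i
X[6] = -1-1i
X[7] = -1.2929+2.8787i

X = [-4, -1.2929-2.8787i, -1+1i, -2.7071+7.1213i, 6, -2.7071-7.1213i, -1-1i, -1.2929+2.8787i]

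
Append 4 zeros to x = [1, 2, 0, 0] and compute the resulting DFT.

Original 4-point DFT: [3, 1-2i, -1, 1+2i]
Zero-padded 8-point DFT provides frequency interpolation.

DFT_8([x, 0, ...]) = [3, 2.4142-1.4142i, 1-2i, -0.4142-1.4142i, -1, -0.4142+1.4142i, 1+2i, 2.4142+1.4142i]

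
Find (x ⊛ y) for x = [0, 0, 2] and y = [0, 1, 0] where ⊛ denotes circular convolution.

(x ⊛ y)[n] = Σ(m=0 to 2) x[m] · y[(n-m) mod 3]

Computing each output sample:
(x ⊛ y)[0] = 2
(x ⊛ y)[1] = 0
(x ⊛ y)[2] = 0

x ⊛ y = [2, 0, 0]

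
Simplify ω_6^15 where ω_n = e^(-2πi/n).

Since ω_6^6 = 1, powers reduce modulo 6.
15 mod 6 = 3
So ω_6^15 = ω_6^3 = e^(-2πi·3/6)

ω_6^15 = ω_6^3 = -1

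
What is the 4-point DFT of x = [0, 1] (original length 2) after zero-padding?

Original 2-point DFT: [1, -1]
Zero-padded 4-point DFT provides frequency interpolation.

DFT_4([x, 0, ...]) = [1, -1i, -1, 1i]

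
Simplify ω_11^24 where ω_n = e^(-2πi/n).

Since ω_11^11 = 1, powers reduce modulo 11.
24 mod 11 = 2
So ω_11^24 = ω_11^2 = e^(-2πi·2/11)

ω_11^24 = ω_11^2 = 0.4154-0.9096i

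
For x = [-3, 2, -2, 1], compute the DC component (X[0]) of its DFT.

X[0] = Σ(n=0 to 3) x[n] · ω_4^0 = Σ x[n]
= (-3) + (2) + (-2) + (1)

X[0] = -2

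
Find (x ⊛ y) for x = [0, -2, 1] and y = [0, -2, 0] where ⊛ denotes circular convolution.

(x ⊛ y)[n] = Σ(m=0 to 2) x[m] · y[(n-m) mod 3]

Computing each output sample:
(x ⊛ y)[0] = -2
(x ⊛ y)[1] = 0
(x ⊛ y)[2] = 4

x ⊛ y = [-2, 0, 4]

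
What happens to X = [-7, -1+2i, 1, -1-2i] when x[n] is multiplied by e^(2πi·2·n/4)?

Modulation property: DFT(ω_4^(-2n)·x[n]) = X[(k-2) mod 4], so circularly shift X by 2 positions.

X[k-2] = [1, -1-2i, -7, -1+2i]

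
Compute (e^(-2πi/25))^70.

Since ω_25^25 = 1, powers reduce modulo 25.
70 mod 25 = 20
So ω_25^70 = ω_25^20 = e^(-2πi·20/25)

ω_25^70 = ω_25^20 = 0.3090+0.9511i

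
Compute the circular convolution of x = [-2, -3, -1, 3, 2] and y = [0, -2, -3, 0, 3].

(x ⊛ y)[n] = Σ(m=0 to 4) x[m] · y[(n-m) mod 5]

Computing each output sample:
(x ⊛ y)[0] = -22
(x ⊛ y)[1] = -5
(x ⊛ y)[2] = 21
(x ⊛ y)[3] = 17
(x ⊛ y)[4] = -9

x ⊛ y = [-22, -5, 21, 17, -9]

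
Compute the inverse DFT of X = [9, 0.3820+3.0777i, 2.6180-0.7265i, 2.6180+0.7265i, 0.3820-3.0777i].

x[n] = (1/5) Σ(k=0 to 4) X[k] · e^(2πikn/5)

Computing each x[n]:
x[0] = 3
x[1] = 0
x[2] = 1
x[3] = 3
x[4] = 2

x = [3, 0, 1, 3, 2]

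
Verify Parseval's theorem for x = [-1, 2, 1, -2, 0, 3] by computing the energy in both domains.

Time domain:
Σ|x[n]|² = |-1|² + |2|² + |1|² + |-2|² + |0|² + |3|² = 19.0000

Frequency domain:
(1/6)Σ|X[k]|² = (1/6)(|3|² + |3|² + |-6.0000+1.7321i|² + |-3|² + |-6.0000-1.7321i|² + |3|²) = (1/6)·114.0000 = 19.0000

Both sides agree, confirming Parseval's theorem.

Σ|x[n]|² = (1/N)Σ|X[k]|² = 19.0000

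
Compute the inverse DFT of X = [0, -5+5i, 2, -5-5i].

x[n] = (1/4) Σ(k=0 to 3) X[k] · e^(2πikn/4)

Computing each x[n]:
x[0] = -2
x[1] = -3
x[2] = 3
x[3] = 2

x = [-2, -3, 3, 2]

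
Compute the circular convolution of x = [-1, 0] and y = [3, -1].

(x ⊛ y)[n] = Σ(m=0 to 1) x[m] · y[(n-m) mod 2]

Computing each output sample:
(x ⊛ y)[0] = -3
(x ⊛ y)[1] = 1

x ⊛ y = [-3, 1]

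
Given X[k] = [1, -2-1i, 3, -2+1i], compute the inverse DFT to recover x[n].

x[n] = (1/4) Σ(k=0 to 3) X[k] · e^(2πikn/4)

Computing each x[n]:
x[0] = 0
x[1] = 0
x[2] = 2
x[3] = -1

x = [0, 0, 2, -1]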